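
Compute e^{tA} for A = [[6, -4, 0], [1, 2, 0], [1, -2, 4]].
e^{tA} = [[(2*t + 1)*e^{4*t}, -4*t*e^{4*t}, 0], [t*e^{4*t}, (1 - 2*t)*e^{4*t}, 0], [t*e^{4*t}, -2*t*e^{4*t}, e^{4*t}]]

A has Jordan form J = [[4, 1, 0], [0, 4, 0], [0, 0, 4]] with A = PJP^{-1}, so e^{tA} = P e^{tJ} P^{-1}.

For a Jordan block J_k(λ), e^{tJ_k(λ)} = e^{λt} · (I + tN + t^2 N^2/2! + ... + t^{k-1} N^{k-1}/(k-1)!) where N is the nilpotent superdiagonal part.

Assembling the blocks and conjugating back gives the entries of e^{tA} as shown above.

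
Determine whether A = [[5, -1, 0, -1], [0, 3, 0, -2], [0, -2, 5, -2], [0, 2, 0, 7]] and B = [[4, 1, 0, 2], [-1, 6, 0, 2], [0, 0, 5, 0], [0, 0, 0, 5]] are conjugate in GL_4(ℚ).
Two matrices over a field are similar if and only if they have the same invariant factors.

Both A and B have characteristic polynomial (x - 5)^4 and minimal polynomial (x - 5)^2. Computing further, both have invariant factors x - 5, x - 5, (x - 5)^2. Hence A and B are similar.

Yes.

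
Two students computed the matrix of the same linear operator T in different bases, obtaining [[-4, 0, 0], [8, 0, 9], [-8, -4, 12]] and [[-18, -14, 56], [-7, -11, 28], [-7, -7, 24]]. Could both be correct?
trace(A) = 8 but trace(B) = -5. The trace is a similarity invariant, so A and B are not similar.

No.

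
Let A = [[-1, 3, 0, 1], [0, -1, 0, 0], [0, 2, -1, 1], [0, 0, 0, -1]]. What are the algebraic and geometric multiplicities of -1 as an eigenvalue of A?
algebraic multiplicity 4, geometric multiplicity 2

The characteristic polynomial is (x + 1)^4, so the factor x + 1 appears with exponent 4: the algebraic multiplicity is 4.

rank(A + I) = 2, so the eigenspace has dimension 4 - 2 = 2: the geometric multiplicity is 2.

Since 2 < 4, A is not diagonalizable.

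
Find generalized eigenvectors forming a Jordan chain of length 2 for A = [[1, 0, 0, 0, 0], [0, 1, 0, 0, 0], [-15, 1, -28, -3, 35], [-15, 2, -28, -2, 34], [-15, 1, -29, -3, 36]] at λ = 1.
v_1 = [[0, 1, 0, 0, 0]]^T, v_2 = [[0, 0, 1, 2, 1]]^T

We seek v_1 ∈ ker((A - I)^2) \ ker(A - I), then set v_{i+1} = (A - I) v_i.

One such chain is v_1 = [[0, 1, 0, 0, 0]]^T, v_2 = [[0, 0, 1, 2, 1]]^T. Check: (A - I) v_2 = [[0, 0, 0, 0, 0]]^T = 0.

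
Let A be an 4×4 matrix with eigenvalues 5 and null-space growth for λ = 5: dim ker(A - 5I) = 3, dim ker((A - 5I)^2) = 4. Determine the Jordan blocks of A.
λ = 5: successive nullity increments [3, 1] count blocks of size ≥ k; block sizes are [2, 1, 1].

Jordan blocks: (5, 2), (5, 1), (5, 1)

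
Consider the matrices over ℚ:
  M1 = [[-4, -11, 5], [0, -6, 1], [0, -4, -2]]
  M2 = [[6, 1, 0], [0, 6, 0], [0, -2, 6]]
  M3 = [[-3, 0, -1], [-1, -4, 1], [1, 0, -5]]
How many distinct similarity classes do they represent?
Characteristic polynomials: χ_{M1} = (x + 4)^3, χ_{M2} = (x - 6)^3, χ_{M3} = (x + 4)^3.

{M1}: invariant factors (x + 4)^3.

{M2}: invariant factors x - 6, (x - 6)^2.

{M3}: invariant factors x + 4, (x + 4)^2.

Matrices are similar if and only if their invariant-factor lists agree; the partition into similarity classes is {M1}, {M2}, {M3}.

3 classes: {M1}, {M2}, {M3}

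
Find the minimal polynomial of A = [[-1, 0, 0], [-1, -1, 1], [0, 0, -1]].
The characteristic polynomial factors as (x + 1)^3. The minimal polynomial is ∏(x - λ)^{k_λ} where k_λ is the size of the largest Jordan block at λ.

For λ = -1: rank(A + I) = 1, and the largest Jordan block has size 2 (the smallest k with rank((A + I)^k) = rank((A + I)^(k+1))).

So m_A(x) = (x + 1)^2.

m_A(x) = (x + 1)^2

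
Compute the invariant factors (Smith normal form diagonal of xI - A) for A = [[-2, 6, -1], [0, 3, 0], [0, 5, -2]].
(x - 3)(x + 2)^2

The Jordan structure of A has elementary divisors (x + 2)^2, (x - 3). Arranging the block sizes at each eigenvalue in decreasing order and taking row products gives the invariant factors.

Invariant factors (smallest first, each dividing the next): (x - 3)(x + 2)^2.

Check: the last factor (x - 3)(x + 2)^2 is the minimal polynomial, and the product (x - 3)(x + 2)^2 is the characteristic polynomial.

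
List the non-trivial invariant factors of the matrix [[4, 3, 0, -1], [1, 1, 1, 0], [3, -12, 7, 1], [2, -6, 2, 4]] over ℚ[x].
x - 4, (x - 4)^3

The Jordan structure of A has elementary divisors (x - 4)^3, (x - 4). Arranging the block sizes at each eigenvalue in decreasing order and taking row products gives the invariant factors.

Invariant factors (smallest first, each dividing the next): x - 4, (x - 4)^3.

Check: the last factor (x - 4)^3 is the minimal polynomial, and the product (x - 4)^4 is the characteristic polynomial.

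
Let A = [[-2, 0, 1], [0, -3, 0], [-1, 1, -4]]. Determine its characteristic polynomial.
xI - A = [[x + 2, 0, -1], [0, x + 3, 0], [1, -1, x + 4]].

Expanding det(xI - A) along the first row:
det(xI - A) = + (x + 2)·det([[x + 3, 0], [-1, x + 4]]) - (0)·det([[0, 0], [1, x + 4]]) + (-1)·det([[0, x + 3], [1, -1]]).

Evaluating gives χ_A(x) = x^3 + 9x^2 + 27x + 27 = (x + 3)^3.

χ_A(x) = (x + 3)^3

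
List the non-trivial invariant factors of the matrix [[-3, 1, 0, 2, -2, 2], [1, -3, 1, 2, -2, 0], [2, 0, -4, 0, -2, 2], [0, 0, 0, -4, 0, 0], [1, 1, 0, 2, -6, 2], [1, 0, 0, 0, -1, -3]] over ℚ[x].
x + 4, x + 4, (x + 3)(x + 4)^3

The Jordan structure of A has elementary divisors (x + 4)^3, (x + 4), (x + 4), (x + 3). Arranging the block sizes at each eigenvalue in decreasing order and taking row products gives the invariant factors.

Invariant factors (smallest first, each dividing the next): x + 4, x + 4, (x + 3)(x + 4)^3.

Check: the last factor (x + 3)(x + 4)^3 is the minimal polynomial, and the product (x + 3)(x + 4)^5 is the characteristic polynomial.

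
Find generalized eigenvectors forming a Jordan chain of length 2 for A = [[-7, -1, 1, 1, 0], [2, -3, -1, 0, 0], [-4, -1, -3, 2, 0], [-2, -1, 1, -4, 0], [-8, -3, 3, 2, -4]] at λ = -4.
We seek v_1 ∈ ker((A + 4I)^2) \ ker(A + 4I), then set v_{i+1} = (A + 4I) v_i.

One such chain is v_1 = [[0, 0, 1, 0, 1]]^T, v_2 = [[1, -1, 1, 1, 3]]^T. Check: (A + 4I) v_2 = [[0, 0, 0, 0, 0]]^T = 0.

v_1 = [[0, 0, 1, 0, 1]]^T, v_2 = [[1, -1, 1, 1, 3]]^T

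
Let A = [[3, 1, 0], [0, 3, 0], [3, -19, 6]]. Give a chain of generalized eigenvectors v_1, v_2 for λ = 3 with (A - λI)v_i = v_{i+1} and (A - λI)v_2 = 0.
v_1 = [[3, 1, 3]]^T, v_2 = [[1, 0, -1]]^T

We seek v_1 ∈ ker((A - 3I)^2) \ ker(A - 3I), then set v_{i+1} = (A - 3I) v_i.

One such chain is v_1 = [[3, 1, 3]]^T, v_2 = [[1, 0, -1]]^T. Check: (A - 3I) v_2 = [[0, 0, 0]]^T = 0.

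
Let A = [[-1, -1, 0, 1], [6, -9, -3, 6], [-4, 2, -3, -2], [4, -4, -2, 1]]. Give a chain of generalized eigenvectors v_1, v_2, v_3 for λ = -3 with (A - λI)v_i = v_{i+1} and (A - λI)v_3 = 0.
We seek v_1 ∈ ker((A + 3I)^3) \ ker((A + 3I)^2), then set v_{i+1} = (A + 3I) v_i.

One such chain is v_1 = [[-1, -4, 1, -2]]^T, v_2 = [[0, 3, 0, 2]]^T, v_3 = [[-1, -6, 2, -4]]^T. Check: (A + 3I) v_3 = [[0, 0, 0, 0]]^T = 0.

v_1 = [[-1, -4, 1, -2]]^T, v_2 = [[0, 3, 0, 2]]^T, v_3 = [[-1, -6, 2, -4]]^T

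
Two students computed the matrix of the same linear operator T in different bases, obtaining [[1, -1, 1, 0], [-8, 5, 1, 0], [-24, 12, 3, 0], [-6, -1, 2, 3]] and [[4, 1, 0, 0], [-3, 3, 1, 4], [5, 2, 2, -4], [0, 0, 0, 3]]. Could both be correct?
Two matrices over a field are similar if and only if they have the same invariant factors.

Both A and B have characteristic polynomial (x - 3)^4 and minimal polynomial (x - 3)^3. Computing further, both have invariant factors x - 3, (x - 3)^3. Hence A and B are similar.

Yes.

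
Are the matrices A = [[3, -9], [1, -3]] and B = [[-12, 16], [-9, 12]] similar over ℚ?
Two matrices over a field are similar if and only if they have the same invariant factors.

Both A and B have characteristic polynomial x^2 and minimal polynomial x^2. Computing further, both have invariant factors x^2. Hence A and B are similar.

Yes.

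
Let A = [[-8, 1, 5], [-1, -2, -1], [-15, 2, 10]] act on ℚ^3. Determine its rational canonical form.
The invariant factors of A (the non-unit diagonal entries of the Smith normal form of xI - A over ℚ[x]) are (x - 3)(x^2 + 3x + 3), each dividing the next. The characteristic polynomial is their product, (x - 3)(x^2 + 3x + 3).

The rational canonical form is the block-diagonal matrix of companion matrices C(f_i):
R = [[0, 0, 9], [1, 0, 6], [0, 1, 0]].

Note the characteristic polynomial does not split into linear factors over ℚ, so A has no Jordan form over ℚ; the rational canonical form exists over any field.

R = [[0, 0, 9], [1, 0, 6], [0, 1, 0]]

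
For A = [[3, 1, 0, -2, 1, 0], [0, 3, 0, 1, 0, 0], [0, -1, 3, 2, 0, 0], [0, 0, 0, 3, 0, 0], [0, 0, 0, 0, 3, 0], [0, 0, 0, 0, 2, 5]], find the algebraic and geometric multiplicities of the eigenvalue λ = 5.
algebraic multiplicity 1, geometric multiplicity 1

The characteristic polynomial is (x - 5)(x - 3)^5, so the factor x - 5 appears with exponent 1: the algebraic multiplicity is 1.

rank(A - 5I) = 5, so the eigenspace has dimension 6 - 5 = 1: the geometric multiplicity is 1.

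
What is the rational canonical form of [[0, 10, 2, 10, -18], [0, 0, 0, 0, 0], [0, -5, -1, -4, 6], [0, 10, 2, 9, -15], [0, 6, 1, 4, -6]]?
R = [[0, 0, 0, 0, 0], [0, 0, 0, 0, 0], [0, 1, 0, 0, 0], [0, 0, 1, 0, -5], [0, 0, 0, 1, 2]]

The invariant factors of A (the non-unit diagonal entries of the Smith normal form of xI - A over ℚ[x]) are x, x^2(x^2 - 2x + 5), each dividing the next. The characteristic polynomial is their product, x^3(x^2 - 2x + 5).

The rational canonical form is the block-diagonal matrix of companion matrices C(f_i):
R = [[0, 0, 0, 0, 0], [0, 0, 0, 0, 0], [0, 1, 0, 0, 0], [0, 0, 1, 0, -5], [0, 0, 0, 1, 2]].

Note the characteristic polynomial does not split into linear factors over ℚ, so A has no Jordan form over ℚ; the rational canonical form exists over any field.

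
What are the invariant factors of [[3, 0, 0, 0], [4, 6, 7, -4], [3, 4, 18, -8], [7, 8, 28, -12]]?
x - 4, (x - 4)^2(x - 3)

The Jordan structure of A has elementary divisors (x - 3), (x - 4)^2, (x - 4). Arranging the block sizes at each eigenvalue in decreasing order and taking row products gives the invariant factors.

Invariant factors (smallest first, each dividing the next): x - 4, (x - 4)^2(x - 3).

Check: the last factor (x - 4)^2(x - 3) is the minimal polynomial, and the product (x - 4)^3(x - 3) is the characteristic polynomial.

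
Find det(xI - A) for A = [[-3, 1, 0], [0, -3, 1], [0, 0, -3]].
xI - A = [[x + 3, -1, 0], [0, x + 3, -1], [0, 0, x + 3]].

Expanding det(xI - A) along the first row:
det(xI - A) = + (x + 3)·det([[x + 3, -1], [0, x + 3]]) - (-1)·det([[0, -1], [0, x + 3]]) + (0)·det([[0, x + 3], [0, 0]]).

Evaluating gives χ_A(x) = x^3 + 9x^2 + 27x + 27 = (x + 3)^3.

χ_A(x) = (x + 3)^3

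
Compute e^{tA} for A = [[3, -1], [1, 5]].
e^{tA} = [[(1 - t)*e^{4*t}, -t*e^{4*t}], [t*e^{4*t}, (t + 1)*e^{4*t}]]

A has Jordan form J = [[4, 1], [0, 4]] with A = PJP^{-1}, so e^{tA} = P e^{tJ} P^{-1}.

For a Jordan block J_k(λ), e^{tJ_k(λ)} = e^{λt} · (I + tN + t^2 N^2/2! + ... + t^{k-1} N^{k-1}/(k-1)!) where N is the nilpotent superdiagonal part.

Assembling the blocks and conjugating back gives the entries of e^{tA} as shown above.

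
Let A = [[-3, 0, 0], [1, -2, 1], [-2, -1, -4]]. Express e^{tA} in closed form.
e^{tA} = [[e^{-3*t}, 0, 0], [t*(2 - t)*e^{-3*t}/2, (t + 1)*e^{-3*t}, t*e^{-3*t}], [t*(t - 4)*e^{-3*t}/2, -t*e^{-3*t}, (1 - t)*e^{-3*t}]]

A has Jordan form J = [[-3, 1, 0], [0, -3, 1], [0, 0, -3]] with A = PJP^{-1}, so e^{tA} = P e^{tJ} P^{-1}.

For a Jordan block J_k(λ), e^{tJ_k(λ)} = e^{λt} · (I + tN + t^2 N^2/2! + ... + t^{k-1} N^{k-1}/(k-1)!) where N is the nilpotent superdiagonal part.

Assembling the blocks and conjugating back gives the entries of e^{tA} as shown above.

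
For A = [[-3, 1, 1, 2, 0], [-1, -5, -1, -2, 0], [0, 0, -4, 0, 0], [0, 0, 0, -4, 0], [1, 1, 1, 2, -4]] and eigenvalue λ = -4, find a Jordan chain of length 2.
v_1 = [[0, 1, 0, 0, -1]]^T, v_2 = [[1, -1, 0, 0, 1]]^T

We seek v_1 ∈ ker((A + 4I)^2) \ ker(A + 4I), then set v_{i+1} = (A + 4I) v_i.

One such chain is v_1 = [[0, 1, 0, 0, -1]]^T, v_2 = [[1, -1, 0, 0, 1]]^T. Check: (A + 4I) v_2 = [[0, 0, 0, 0, 0]]^T = 0.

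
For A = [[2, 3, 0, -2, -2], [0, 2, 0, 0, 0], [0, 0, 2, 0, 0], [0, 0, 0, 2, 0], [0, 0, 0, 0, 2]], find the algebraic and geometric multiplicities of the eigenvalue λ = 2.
The characteristic polynomial is (x - 2)^5, so the factor x - 2 appears with exponent 5: the algebraic multiplicity is 5.

rank(A - 2I) = 1, so the eigenspace has dimension 5 - 1 = 4: the geometric multiplicity is 4.

Since 4 < 5, A is not diagonalizable.

algebraic multiplicity 5, geometric multiplicity 4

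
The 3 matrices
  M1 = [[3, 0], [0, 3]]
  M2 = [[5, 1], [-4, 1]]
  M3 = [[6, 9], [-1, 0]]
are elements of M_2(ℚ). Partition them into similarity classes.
Characteristic polynomials: χ_{M1} = (x - 3)^2, χ_{M2} = (x - 3)^2, χ_{M3} = (x - 3)^2.

{M1}: invariant factors x - 3, x - 3.

{M2, M3}: invariant factors (x - 3)^2.

Matrices are similar if and only if their invariant-factor lists agree; the partition into similarity classes is {M1}, {M2, M3}.

2 classes: {M1}, {M2, M3}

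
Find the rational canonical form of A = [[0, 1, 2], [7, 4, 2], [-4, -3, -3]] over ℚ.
The invariant factors of A (the non-unit diagonal entries of the Smith normal form of xI - A over ℚ[x]) are (x - 3)(x + 1)^2, each dividing the next. The characteristic polynomial is their product, (x - 3)(x + 1)^2.

The rational canonical form is the block-diagonal matrix of companion matrices C(f_i):
R = [[0, 0, 3], [1, 0, 5], [0, 1, 1]].

R = [[0, 0, 3], [1, 0, 5], [0, 1, 1]]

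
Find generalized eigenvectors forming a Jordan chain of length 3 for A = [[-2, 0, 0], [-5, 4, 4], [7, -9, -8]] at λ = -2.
v_1 = [[1, -1, 3]]^T, v_2 = [[0, 1, -2]]^T, v_3 = [[0, -2, 3]]^T

We seek v_1 ∈ ker((A + 2I)^3) \ ker((A + 2I)^2), then set v_{i+1} = (A + 2I) v_i.

One such chain is v_1 = [[1, -1, 3]]^T, v_2 = [[0, 1, -2]]^T, v_3 = [[0, -2, 3]]^T. Check: (A + 2I) v_3 = [[0, 0, 0]]^T = 0.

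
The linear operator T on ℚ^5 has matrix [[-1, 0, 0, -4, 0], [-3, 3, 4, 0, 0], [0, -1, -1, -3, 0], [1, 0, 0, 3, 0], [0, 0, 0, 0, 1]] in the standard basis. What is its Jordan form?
J = [[1, 1, 0, 0, 0], [0, 1, 0, 0, 0], [0, 0, 1, 1, 0], [0, 0, 0, 1, 0], [0, 0, 0, 0, 1]]

The characteristic polynomial is det(xI - A) = (x - 1)^5, so the eigenvalues are 1 (algebraic multiplicity 5).

For λ = 1: rank(A - I) = 2, rank((A - I)^2) = 0. The eigenspace has dimension 5 - 2 = 3, so there are 3 Jordan blocks; the rank sequence gives block sizes [2, 2, 1].

Assembling the blocks gives the Jordan form J above.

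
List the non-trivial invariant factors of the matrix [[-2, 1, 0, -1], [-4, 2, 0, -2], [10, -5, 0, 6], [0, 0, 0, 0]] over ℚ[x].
x^2, x^2

The Jordan structure of A has elementary divisors x^2, x^2. Arranging the block sizes at each eigenvalue in decreasing order and taking row products gives the invariant factors.

Invariant factors (smallest first, each dividing the next): x^2, x^2.

Check: the last factor x^2 is the minimal polynomial, and the product x^4 is the characteristic polynomial.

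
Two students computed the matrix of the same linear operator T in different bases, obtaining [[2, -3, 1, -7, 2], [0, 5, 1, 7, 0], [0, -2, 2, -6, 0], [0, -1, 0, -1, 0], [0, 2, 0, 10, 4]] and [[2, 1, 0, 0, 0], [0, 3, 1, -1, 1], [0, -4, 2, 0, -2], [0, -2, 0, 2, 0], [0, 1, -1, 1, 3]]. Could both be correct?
Yes.

Two matrices over a field are similar if and only if they have the same invariant factors.

Both A and B have characteristic polynomial (x - 4)(x - 2)^4 and minimal polynomial (x - 4)(x - 2)^3. Computing further, both have invariant factors x - 2, (x - 4)(x - 2)^3. Hence A and B are similar.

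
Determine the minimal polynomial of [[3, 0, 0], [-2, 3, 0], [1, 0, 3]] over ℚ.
m_A(x) = (x - 3)^2

The characteristic polynomial factors as (x - 3)^3. The minimal polynomial is ∏(x - λ)^{k_λ} where k_λ is the size of the largest Jordan block at λ.

For λ = 3: rank(A - 3I) = 1, and the largest Jordan block has size 2 (the smallest k with rank((A - 3I)^k) = rank((A - 3I)^(k+1))).

So m_A(x) = (x - 3)^2.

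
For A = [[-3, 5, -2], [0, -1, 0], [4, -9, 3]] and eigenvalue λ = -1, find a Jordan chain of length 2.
v_1 = [[0, 1, 2]]^T, v_2 = [[1, 0, -1]]^T

We seek v_1 ∈ ker((A + I)^2) \ ker(A + I), then set v_{i+1} = (A + I) v_i.

One such chain is v_1 = [[0, 1, 2]]^T, v_2 = [[1, 0, -1]]^T. Check: (A + I) v_2 = [[0, 0, 0]]^T = 0.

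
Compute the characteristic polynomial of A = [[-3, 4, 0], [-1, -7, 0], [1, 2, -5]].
xI - A = [[x + 3, -4, 0], [1, x + 7, 0], [-1, -2, x + 5]].

Expanding det(xI - A) along the first row:
det(xI - A) = + (x + 3)·det([[x + 7, 0], [-2, x + 5]]) - (-4)·det([[1, 0], [-1, x + 5]]) + (0)·det([[1, x + 7], [-1, -2]]).

Evaluating gives χ_A(x) = x^3 + 15x^2 + 75x + 125 = (x + 5)^3.

χ_A(x) = (x + 5)^3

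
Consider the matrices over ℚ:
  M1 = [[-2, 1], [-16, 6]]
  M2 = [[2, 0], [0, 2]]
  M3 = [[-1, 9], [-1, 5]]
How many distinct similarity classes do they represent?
Characteristic polynomials: χ_{M1} = (x - 2)^2, χ_{M2} = (x - 2)^2, χ_{M3} = (x - 2)^2.

{M1, M3}: invariant factors (x - 2)^2.

{M2}: invariant factors x - 2, x - 2.

Matrices are similar if and only if their invariant-factor lists agree; the partition into similarity classes is {M1, M3}, {M2}.

2 classes: {M1, M3}, {M2}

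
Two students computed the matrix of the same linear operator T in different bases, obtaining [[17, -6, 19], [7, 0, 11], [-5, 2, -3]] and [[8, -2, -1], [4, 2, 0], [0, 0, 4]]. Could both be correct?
Yes.

Two matrices over a field are similar if and only if they have the same invariant factors.

Both A and B have characteristic polynomial (x - 6)(x - 4)^2 and minimal polynomial (x - 6)(x - 4)^2. Computing further, both have invariant factors (x - 6)(x - 4)^2. Hence A and B are similar.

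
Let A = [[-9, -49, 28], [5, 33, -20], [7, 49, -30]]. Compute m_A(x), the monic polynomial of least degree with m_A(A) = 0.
m_A(x) = (x + 2)^2

The characteristic polynomial factors as (x + 2)^3. The minimal polynomial is ∏(x - λ)^{k_λ} where k_λ is the size of the largest Jordan block at λ.

For λ = -2: rank(A + 2I) = 1, and the largest Jordan block has size 2 (the smallest k with rank((A + 2I)^k) = rank((A + 2I)^(k+1))).

So m_A(x) = (x + 2)^2.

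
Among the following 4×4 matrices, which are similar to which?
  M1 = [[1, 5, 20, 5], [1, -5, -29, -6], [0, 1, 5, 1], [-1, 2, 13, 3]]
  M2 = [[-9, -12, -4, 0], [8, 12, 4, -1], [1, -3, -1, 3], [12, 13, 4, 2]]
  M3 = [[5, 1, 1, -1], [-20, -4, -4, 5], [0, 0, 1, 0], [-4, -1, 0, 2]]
1 class: {M1, M2, M3}

Characteristic polynomials: χ_{M1} = (x - 1)^4, χ_{M2} = (x - 1)^4, χ_{M3} = (x - 1)^4.

{M1, M2, M3}: invariant factors (x - 1)^2, (x - 1)^2.

Matrices are similar if and only if their invariant-factor lists agree; the partition into similarity classes is {M1, M2, M3}.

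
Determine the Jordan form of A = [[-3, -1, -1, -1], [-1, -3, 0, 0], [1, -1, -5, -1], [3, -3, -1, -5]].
J = [[-4, 1, 0, 0], [0, -4, 1, 0], [0, 0, -4, 0], [0, 0, 0, -4]]

The characteristic polynomial is det(xI - A) = (x + 4)^4, so the eigenvalues are -4 (algebraic multiplicity 4).

For λ = -4: rank(A + 4I) = 2, rank((A + 4I)^2) = 1, rank((A + 4I)^3) = 0. The eigenspace has dimension 4 - 2 = 2, so there are 2 Jordan blocks; the rank sequence gives block sizes [3, 1].

Assembling the blocks gives the Jordan form J above.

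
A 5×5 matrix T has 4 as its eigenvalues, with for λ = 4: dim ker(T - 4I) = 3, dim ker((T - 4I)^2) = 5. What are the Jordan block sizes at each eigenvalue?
λ = 4: successive nullity increments [3, 2] count blocks of size ≥ k; block sizes are [2, 2, 1].

Jordan blocks: (4, 2), (4, 2), (4, 1)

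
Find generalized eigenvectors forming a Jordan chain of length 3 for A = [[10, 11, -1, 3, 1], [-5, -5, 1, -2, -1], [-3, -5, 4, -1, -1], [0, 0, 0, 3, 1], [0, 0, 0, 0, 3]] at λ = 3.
We seek v_1 ∈ ker((A - 3I)^3) \ ker((A - 3I)^2), then set v_{i+1} = (A - 3I) v_i.

One such chain is v_1 = [[0, 0, 1, 0, 0]]^T, v_2 = [[-1, 1, 1, 0, 0]]^T, v_3 = [[3, -2, -1, 0, 0]]^T. Check: (A - 3I) v_3 = [[0, 0, 0, 0, 0]]^T = 0.

v_1 = [[0, 0, 1, 0, 0]]^T, v_2 = [[-1, 1, 1, 0, 0]]^T, v_3 = [[3, -2, -1, 0, 0]]^T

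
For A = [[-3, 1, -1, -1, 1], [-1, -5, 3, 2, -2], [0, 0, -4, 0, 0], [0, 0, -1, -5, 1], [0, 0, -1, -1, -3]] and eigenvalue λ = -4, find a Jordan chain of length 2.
We seek v_1 ∈ ker((A + 4I)^2) \ ker(A + 4I), then set v_{i+1} = (A + 4I) v_i.

One such chain is v_1 = [[4, -4, 1, 2, 4]]^T, v_2 = [[1, -1, 0, 1, 1]]^T. Check: (A + 4I) v_2 = [[0, 0, 0, 0, 0]]^T = 0.

v_1 = [[4, -4, 1, 2, 4]]^T, v_2 = [[1, -1, 0, 1, 1]]^T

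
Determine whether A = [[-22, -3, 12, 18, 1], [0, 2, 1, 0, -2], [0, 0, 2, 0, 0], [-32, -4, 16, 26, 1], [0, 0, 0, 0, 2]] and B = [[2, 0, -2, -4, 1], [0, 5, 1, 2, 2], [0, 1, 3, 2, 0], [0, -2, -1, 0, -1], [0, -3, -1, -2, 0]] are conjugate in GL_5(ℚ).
Two matrices over a field are similar if and only if they have the same invariant factors.

Both A and B have characteristic polynomial (x - 2)^5 and minimal polynomial (x - 2)^3. Computing further, both have invariant factors (x - 2)^2, (x - 2)^3. Hence A and B are similar.

Yes.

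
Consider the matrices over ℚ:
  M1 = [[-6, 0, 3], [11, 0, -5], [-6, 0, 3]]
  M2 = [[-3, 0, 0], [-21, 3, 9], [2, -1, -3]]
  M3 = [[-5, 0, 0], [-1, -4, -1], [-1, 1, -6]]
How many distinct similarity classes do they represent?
2 classes: {M1, M2}, {M3}

Characteristic polynomials: χ_{M1} = x^2(x + 3), χ_{M2} = x^2(x + 3), χ_{M3} = (x + 5)^3.

{M1, M2}: invariant factors x^2(x + 3).

{M3}: invariant factors x + 5, (x + 5)^2.

Matrices are similar if and only if their invariant-factor lists agree; the partition into similarity classes is {M1, M2}, {M3}.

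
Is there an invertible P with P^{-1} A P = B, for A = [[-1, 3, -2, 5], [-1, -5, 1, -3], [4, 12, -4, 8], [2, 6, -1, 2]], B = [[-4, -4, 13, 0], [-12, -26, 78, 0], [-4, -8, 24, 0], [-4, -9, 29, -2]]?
Yes.

Two matrices over a field are similar if and only if they have the same invariant factors.

Both A and B have characteristic polynomial (x + 2)^4 and minimal polynomial (x + 2)^2. Computing further, both have invariant factors (x + 2)^2, (x + 2)^2. Hence A and B are similar.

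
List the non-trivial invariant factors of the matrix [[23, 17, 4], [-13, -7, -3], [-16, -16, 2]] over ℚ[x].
The Jordan structure of A has elementary divisors (x - 6)^3. Arranging the block sizes at each eigenvalue in decreasing order and taking row products gives the invariant factors.

Invariant factors (smallest first, each dividing the next): (x - 6)^3.

Check: the last factor (x - 6)^3 is the minimal polynomial, and the product (x - 6)^3 is the characteristic polynomial.

(x - 6)^3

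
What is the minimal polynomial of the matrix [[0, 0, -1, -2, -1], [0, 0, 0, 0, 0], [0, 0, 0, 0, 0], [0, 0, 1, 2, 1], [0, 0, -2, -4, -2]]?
The characteristic polynomial factors as x^5. The minimal polynomial is ∏(x - λ)^{k_λ} where k_λ is the size of the largest Jordan block at λ.

For λ = 0: rank(A) = 1, and the largest Jordan block has size 2 (the smallest k with rank(A^k) = rank(A^(k+1))).

So m_A(x) = x^2.

m_A(x) = x^2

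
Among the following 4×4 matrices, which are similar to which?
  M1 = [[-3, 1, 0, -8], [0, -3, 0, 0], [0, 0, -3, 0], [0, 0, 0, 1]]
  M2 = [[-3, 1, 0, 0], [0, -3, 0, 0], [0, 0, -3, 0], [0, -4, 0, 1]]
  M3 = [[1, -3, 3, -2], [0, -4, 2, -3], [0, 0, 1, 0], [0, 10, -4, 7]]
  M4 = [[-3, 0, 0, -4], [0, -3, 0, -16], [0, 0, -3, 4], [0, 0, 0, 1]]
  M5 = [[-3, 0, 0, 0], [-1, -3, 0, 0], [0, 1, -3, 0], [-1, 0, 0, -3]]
Characteristic polynomials: χ_{M1} = (x - 1)(x + 3)^3, χ_{M2} = (x - 1)(x + 3)^3, χ_{M3} = (x - 2)(x - 1)^3, χ_{M4} = (x - 1)(x + 3)^3, χ_{M5} = (x + 3)^4.

{M1, M2}: invariant factors x + 3, (x - 1)(x + 3)^2.

{M3}: invariant factors x - 1, (x - 2)(x - 1)^2.

{M4}: invariant factors x + 3, x + 3, (x - 1)(x + 3).

{M5}: invariant factors x + 3, (x + 3)^3.

Matrices are similar if and only if their invariant-factor lists agree; the partition into similarity classes is {M1, M2}, {M3}, {M4}, {M5}.

4 classes: {M1, M2}, {M3}, {M4}, {M5}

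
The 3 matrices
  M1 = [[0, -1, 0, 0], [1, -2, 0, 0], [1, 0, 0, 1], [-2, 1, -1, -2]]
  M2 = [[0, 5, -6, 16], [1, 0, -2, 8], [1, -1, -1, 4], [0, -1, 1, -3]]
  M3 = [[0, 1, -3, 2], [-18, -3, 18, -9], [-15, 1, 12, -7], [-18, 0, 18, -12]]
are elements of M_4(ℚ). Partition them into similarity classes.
2 classes: {M1, M2}, {M3}

Characteristic polynomials: χ_{M1} = (x + 1)^4, χ_{M2} = (x + 1)^4, χ_{M3} = (x - 6)(x + 3)^3.

{M1, M2}: invariant factors (x + 1)^2, (x + 1)^2.

{M3}: invariant factors x + 3, (x - 6)(x + 3)^2.

Matrices are similar if and only if their invariant-factor lists agree; the partition into similarity classes is {M1, M2}, {M3}.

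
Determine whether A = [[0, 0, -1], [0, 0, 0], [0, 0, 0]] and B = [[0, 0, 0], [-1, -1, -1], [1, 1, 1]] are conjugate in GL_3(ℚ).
Yes.

Two matrices over a field are similar if and only if they have the same invariant factors.

Both A and B have characteristic polynomial x^3 and minimal polynomial x^2. Computing further, both have invariant factors x, x^2. Hence A and B are similar.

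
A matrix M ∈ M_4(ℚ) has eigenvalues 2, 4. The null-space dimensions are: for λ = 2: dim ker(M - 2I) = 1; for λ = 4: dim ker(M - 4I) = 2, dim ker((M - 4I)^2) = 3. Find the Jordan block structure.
Jordan blocks: (2, 1), (4, 2), (4, 1)

λ = 2: successive nullity increments [1] count blocks of size ≥ k; block sizes are [1].
λ = 4: successive nullity increments [2, 1] count blocks of size ≥ k; block sizes are [2, 1].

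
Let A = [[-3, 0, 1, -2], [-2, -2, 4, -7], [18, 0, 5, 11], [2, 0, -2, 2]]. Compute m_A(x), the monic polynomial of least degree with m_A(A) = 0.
The characteristic polynomial factors as (x - 3)^2(x + 2)^2. The minimal polynomial is ∏(x - λ)^{k_λ} where k_λ is the size of the largest Jordan block at λ.

For λ = -2: rank(A + 2I) = 3, and the largest Jordan block has size 2 (the smallest k with rank((A + 2I)^k) = rank((A + 2I)^(k+1))).
For λ = 3: rank(A - 3I) = 3, and the largest Jordan block has size 2 (the smallest k with rank((A - 3I)^k) = rank((A - 3I)^(k+1))).

So m_A(x) = (x - 3)^2(x + 2)^2.

m_A(x) = (x - 3)^2(x + 2)^2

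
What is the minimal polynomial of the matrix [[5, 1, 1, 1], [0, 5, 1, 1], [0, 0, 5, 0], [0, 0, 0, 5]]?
The characteristic polynomial factors as (x - 5)^4. The minimal polynomial is ∏(x - λ)^{k_λ} where k_λ is the size of the largest Jordan block at λ.

For λ = 5: rank(A - 5I) = 2, and the largest Jordan block has size 3 (the smallest k with rank((A - 5I)^k) = rank((A - 5I)^(k+1))).

So m_A(x) = (x - 5)^3.

m_A(x) = (x - 5)^3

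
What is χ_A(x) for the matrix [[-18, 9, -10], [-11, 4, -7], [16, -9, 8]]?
χ_A(x) = (x + 2)^3

xI - A = [[x + 18, -9, 10], [11, x - 4, 7], [-16, 9, x - 8]].

Expanding det(xI - A) along the first row:
det(xI - A) = + (x + 18)·det([[x - 4, 7], [9, x - 8]]) - (-9)·det([[11, 7], [-16, x - 8]]) + (10)·det([[11, x - 4], [-16, 9]]).

Evaluating gives χ_A(x) = x^3 + 6x^2 + 12x + 8 = (x + 2)^3.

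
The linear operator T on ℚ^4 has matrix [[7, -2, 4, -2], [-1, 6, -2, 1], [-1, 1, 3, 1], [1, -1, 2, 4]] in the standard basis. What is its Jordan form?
J = [[5, 1, 0, 0], [0, 5, 0, 0], [0, 0, 5, 0], [0, 0, 0, 5]]

The characteristic polynomial is det(xI - A) = (x - 5)^4, so the eigenvalues are 5 (algebraic multiplicity 4).

For λ = 5: rank(A - 5I) = 1, rank((A - 5I)^2) = 0. The eigenspace has dimension 4 - 1 = 3, so there are 3 Jordan blocks; the rank sequence gives block sizes [2, 1, 1].

Assembling the blocks gives the Jordan form J above.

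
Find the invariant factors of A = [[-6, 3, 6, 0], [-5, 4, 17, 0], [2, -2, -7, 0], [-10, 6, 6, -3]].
x + 3, (x + 3)^3

The Jordan structure of A has elementary divisors (x + 3)^3, (x + 3). Arranging the block sizes at each eigenvalue in decreasing order and taking row products gives the invariant factors.

Invariant factors (smallest first, each dividing the next): x + 3, (x + 3)^3.

Check: the last factor (x + 3)^3 is the minimal polynomial, and the product (x + 3)^4 is the characteristic polynomial.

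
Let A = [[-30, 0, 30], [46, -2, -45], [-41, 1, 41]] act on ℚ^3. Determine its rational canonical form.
The invariant factors of A (the non-unit diagonal entries of the Smith normal form of xI - A over ℚ[x]) are (x - 6)(x^2 - 3x + 5), each dividing the next. The characteristic polynomial is their product, (x - 6)(x^2 - 3x + 5).

The rational canonical form is the block-diagonal matrix of companion matrices C(f_i):
R = [[0, 0, 30], [1, 0, -23], [0, 1, 9]].

Note the characteristic polynomial does not split into linear factors over ℚ, so A has no Jordan form over ℚ; the rational canonical form exists over any field.

R = [[0, 0, 30], [1, 0, -23], [0, 1, 9]]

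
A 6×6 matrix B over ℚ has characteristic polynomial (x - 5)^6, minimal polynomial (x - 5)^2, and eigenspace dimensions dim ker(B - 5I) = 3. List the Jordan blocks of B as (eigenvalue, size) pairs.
λ = 5: algebraic multiplicity 6 (exponent in χ_B), largest block size 2 (exponent in m_B), 3 blocks (geometric multiplicity). These force block sizes [2, 2, 2].

Jordan blocks: (5, 2), (5, 2), (5, 2)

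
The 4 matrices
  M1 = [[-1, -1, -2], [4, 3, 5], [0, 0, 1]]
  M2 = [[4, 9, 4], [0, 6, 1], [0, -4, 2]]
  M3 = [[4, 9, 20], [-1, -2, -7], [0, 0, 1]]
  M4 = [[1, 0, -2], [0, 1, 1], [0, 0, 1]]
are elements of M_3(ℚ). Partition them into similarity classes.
3 classes: {M1, M3}, {M2}, {M4}

Characteristic polynomials: χ_{M1} = (x - 1)^3, χ_{M2} = (x - 4)^3, χ_{M3} = (x - 1)^3, χ_{M4} = (x - 1)^3.

{M1, M3}: invariant factors (x - 1)^3.

{M2}: invariant factors (x - 4)^3.

{M4}: invariant factors x - 1, (x - 1)^2.

Matrices are similar if and only if their invariant-factor lists agree; the partition into similarity classes is {M1, M3}, {M2}, {M4}.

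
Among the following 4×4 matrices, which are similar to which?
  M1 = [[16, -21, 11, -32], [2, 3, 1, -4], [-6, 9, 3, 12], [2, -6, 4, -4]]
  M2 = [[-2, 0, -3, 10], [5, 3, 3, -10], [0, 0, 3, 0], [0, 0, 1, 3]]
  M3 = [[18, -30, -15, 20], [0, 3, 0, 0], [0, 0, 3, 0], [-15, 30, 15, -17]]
3 classes: {M1}, {M2}, {M3}

Characteristic polynomials: χ_{M1} = x(x - 6)^3, χ_{M2} = (x - 3)^3(x + 2), χ_{M3} = (x - 3)^3(x + 2).

{M1}: invariant factors x - 6, x(x - 6)^2.

{M2}: invariant factors x - 3, (x - 3)^2(x + 2).

{M3}: invariant factors x - 3, x - 3, (x - 3)(x + 2).

Matrices are similar if and only if their invariant-factor lists agree; the partition into similarity classes is {M1}, {M2}, {M3}.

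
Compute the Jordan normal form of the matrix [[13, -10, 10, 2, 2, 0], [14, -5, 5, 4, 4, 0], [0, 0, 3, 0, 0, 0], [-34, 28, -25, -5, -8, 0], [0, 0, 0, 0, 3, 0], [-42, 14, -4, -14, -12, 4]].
The characteristic polynomial is det(xI - A) = (x - 4)(x - 3)^4(x + 3), so the eigenvalues are -3 (algebraic multiplicity 1), 3 (algebraic multiplicity 4), 4 (algebraic multiplicity 1).

For λ = -3: algebraic multiplicity 1 gives one 1×1 block.

For λ = 3: rank(A - 3I) = 3, rank((A - 3I)^2) = 2. The eigenspace has dimension 6 - 3 = 3, so there are 3 Jordan blocks; the rank sequence gives block sizes [2, 1, 1].

For λ = 4: algebraic multiplicity 1 gives one 1×1 block.

Assembling the blocks gives the Jordan form J above.

J = [[-3, 0, 0, 0, 0, 0], [0, 3, 1, 0, 0, 0], [0, 0, 3, 0, 0, 0], [0, 0, 0, 3, 0, 0], [0, 0, 0, 0, 3, 0], [0, 0, 0, 0, 0, 4]]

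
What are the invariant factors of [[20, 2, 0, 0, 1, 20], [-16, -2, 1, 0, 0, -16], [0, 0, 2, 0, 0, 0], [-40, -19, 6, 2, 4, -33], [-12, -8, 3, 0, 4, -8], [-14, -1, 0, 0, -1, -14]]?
(x - 2)^3, (x - 2)^3

The Jordan structure of A has elementary divisors (x - 2)^3, (x - 2)^3. Arranging the block sizes at each eigenvalue in decreasing order and taking row products gives the invariant factors.

Invariant factors (smallest first, each dividing the next): (x - 2)^3, (x - 2)^3.

Check: the last factor (x - 2)^3 is the minimal polynomial, and the product (x - 2)^6 is the characteristic polynomial.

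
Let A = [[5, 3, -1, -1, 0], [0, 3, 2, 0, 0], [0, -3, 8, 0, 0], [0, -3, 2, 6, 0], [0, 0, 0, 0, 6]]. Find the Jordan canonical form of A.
The characteristic polynomial is det(xI - A) = (x - 6)^3(x - 5)^2, so the eigenvalues are 5 (algebraic multiplicity 2), 6 (algebraic multiplicity 3).

For λ = 5: rank(A - 5I) = 4, rank((A - 5I)^2) = 3. The eigenspace has dimension 5 - 4 = 1, so there is 1 Jordan block; the rank sequence gives block sizes [2].

For λ = 6: rank(A - 6I) = 2. The eigenspace has dimension 5 - 2 = 3, so there are 3 Jordan blocks; the rank sequence gives block sizes [1, 1, 1].

Assembling the blocks gives the Jordan form J above.

J = [[5, 1, 0, 0, 0], [0, 5, 0, 0, 0], [0, 0, 6, 0, 0], [0, 0, 0, 6, 0], [0, 0, 0, 0, 6]]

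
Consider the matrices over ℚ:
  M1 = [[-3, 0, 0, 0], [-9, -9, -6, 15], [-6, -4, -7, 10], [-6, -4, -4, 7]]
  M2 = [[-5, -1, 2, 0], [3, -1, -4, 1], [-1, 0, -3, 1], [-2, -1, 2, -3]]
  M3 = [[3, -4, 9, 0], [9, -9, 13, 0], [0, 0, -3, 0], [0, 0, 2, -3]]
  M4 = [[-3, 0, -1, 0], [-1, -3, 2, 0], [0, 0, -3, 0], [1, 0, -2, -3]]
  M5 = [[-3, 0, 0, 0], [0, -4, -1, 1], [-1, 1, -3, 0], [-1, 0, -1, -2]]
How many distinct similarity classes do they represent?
Characteristic polynomials: χ_{M1} = (x + 3)^4, χ_{M2} = (x + 3)^4, χ_{M3} = (x + 3)^4, χ_{M4} = (x + 3)^4, χ_{M5} = (x + 3)^4.

{M1}: invariant factors x + 3, x + 3, (x + 3)^2.

{M2, M3, M4, M5}: invariant factors x + 3, (x + 3)^3.

Matrices are similar if and only if their invariant-factor lists agree; the partition into similarity classes is {M1}, {M2, M3, M4, M5}.

2 classes: {M1}, {M2, M3, M4, M5}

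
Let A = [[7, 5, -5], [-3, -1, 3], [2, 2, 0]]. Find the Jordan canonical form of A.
The characteristic polynomial is det(xI - A) = (x - 2)^3, so the eigenvalues are 2 (algebraic multiplicity 3).

For λ = 2: rank(A - 2I) = 1, rank((A - 2I)^2) = 0. The eigenspace has dimension 3 - 1 = 2, so there are 2 Jordan blocks; the rank sequence gives block sizes [2, 1].

Assembling the blocks gives the Jordan form J above.

J = [[2, 1, 0], [0, 2, 0], [0, 0, 2]]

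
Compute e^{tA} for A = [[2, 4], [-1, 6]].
e^{tA} = [[(1 - 2*t)*e^{4*t}, 4*t*e^{4*t}], [-t*e^{4*t}, (2*t + 1)*e^{4*t}]]

A has Jordan form J = [[4, 1], [0, 4]] with A = PJP^{-1}, so e^{tA} = P e^{tJ} P^{-1}.

For a Jordan block J_k(λ), e^{tJ_k(λ)} = e^{λt} · (I + tN + t^2 N^2/2! + ... + t^{k-1} N^{k-1}/(k-1)!) where N is the nilpotent superdiagonal part.

Assembling the blocks and conjugating back gives the entries of e^{tA} as shown above.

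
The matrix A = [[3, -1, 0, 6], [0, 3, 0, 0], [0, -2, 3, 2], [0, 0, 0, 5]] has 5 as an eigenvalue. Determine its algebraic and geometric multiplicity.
The characteristic polynomial is (x - 5)(x - 3)^3, so the factor x - 5 appears with exponent 1: the algebraic multiplicity is 1.

rank(A - 5I) = 3, so the eigenspace has dimension 4 - 3 = 1: the geometric multiplicity is 1.

algebraic multiplicity 1, geometric multiplicity 1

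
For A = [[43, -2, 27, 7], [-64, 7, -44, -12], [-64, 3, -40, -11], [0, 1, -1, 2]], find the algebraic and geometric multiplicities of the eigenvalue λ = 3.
algebraic multiplicity 4, geometric multiplicity 2

The characteristic polynomial is (x - 3)^4, so the factor x - 3 appears with exponent 4: the algebraic multiplicity is 4.

rank(A - 3I) = 2, so the eigenspace has dimension 4 - 2 = 2: the geometric multiplicity is 2.

Since 2 < 4, A is not diagonalizable.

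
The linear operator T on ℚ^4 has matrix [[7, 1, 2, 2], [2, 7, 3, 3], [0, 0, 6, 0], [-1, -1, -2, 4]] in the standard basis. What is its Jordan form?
The characteristic polynomial is det(xI - A) = (x - 6)^4, so the eigenvalues are 6 (algebraic multiplicity 4).

For λ = 6: rank(A - 6I) = 2, rank((A - 6I)^2) = 1, rank((A - 6I)^3) = 0. The eigenspace has dimension 4 - 2 = 2, so there are 2 Jordan blocks; the rank sequence gives block sizes [3, 1].

Assembling the blocks gives the Jordan form J above.

J = [[6, 1, 0, 0], [0, 6, 1, 0], [0, 0, 6, 0], [0, 0, 0, 6]]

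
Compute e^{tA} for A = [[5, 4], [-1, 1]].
A has Jordan form J = [[3, 1], [0, 3]] with A = PJP^{-1}, so e^{tA} = P e^{tJ} P^{-1}.

For a Jordan block J_k(λ), e^{tJ_k(λ)} = e^{λt} · (I + tN + t^2 N^2/2! + ... + t^{k-1} N^{k-1}/(k-1)!) where N is the nilpotent superdiagonal part.

Assembling the blocks and conjugating back gives the entries of e^{tA} as shown above.

e^{tA} = [[(2*t + 1)*e^{3*t}, 4*t*e^{3*t}], [-t*e^{3*t}, (1 - 2*t)*e^{3*t}]]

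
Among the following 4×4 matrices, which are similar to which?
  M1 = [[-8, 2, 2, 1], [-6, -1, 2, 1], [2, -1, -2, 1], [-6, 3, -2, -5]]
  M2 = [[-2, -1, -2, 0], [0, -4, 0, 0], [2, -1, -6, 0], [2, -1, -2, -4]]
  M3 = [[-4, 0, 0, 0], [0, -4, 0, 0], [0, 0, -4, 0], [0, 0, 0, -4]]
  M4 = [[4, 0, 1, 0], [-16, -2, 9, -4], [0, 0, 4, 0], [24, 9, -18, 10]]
4 classes: {M1}, {M2}, {M3}, {M4}

Characteristic polynomials: χ_{M1} = (x + 4)^4, χ_{M2} = (x + 4)^4, χ_{M3} = (x + 4)^4, χ_{M4} = (x - 4)^4.

{M1}: invariant factors x + 4, (x + 4)^3.

{M2}: invariant factors x + 4, x + 4, (x + 4)^2.

{M3}: invariant factors x + 4, x + 4, x + 4, x + 4.

{M4}: invariant factors x - 4, (x - 4)^3.

Matrices are similar if and only if their invariant-factor lists agree; the partition into similarity classes is {M1}, {M2}, {M3}, {M4}.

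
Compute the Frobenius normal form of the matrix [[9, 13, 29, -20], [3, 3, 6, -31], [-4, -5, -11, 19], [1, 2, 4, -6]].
The invariant factors of A (the non-unit diagonal entries of the Smith normal form of xI - A over ℚ[x]) are (x + 5)(x^3 + 2x - 1), each dividing the next. The characteristic polynomial is their product, (x + 5)(x^3 + 2x - 1).

The rational canonical form is the block-diagonal matrix of companion matrices C(f_i):
R = [[0, 0, 0, 5], [1, 0, 0, -9], [0, 1, 0, -2], [0, 0, 1, -5]].

Note the characteristic polynomial does not split into linear factors over ℚ, so A has no Jordan form over ℚ; the rational canonical form exists over any field.

R = [[0, 0, 0, 5], [1, 0, 0, -9], [0, 1, 0, -2], [0, 0, 1, -5]]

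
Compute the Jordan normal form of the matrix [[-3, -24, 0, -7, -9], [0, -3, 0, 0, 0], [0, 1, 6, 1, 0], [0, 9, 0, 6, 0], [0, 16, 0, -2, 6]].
The characteristic polynomial is det(xI - A) = (x - 6)^3(x + 3)^2, so the eigenvalues are -3 (algebraic multiplicity 2), 6 (algebraic multiplicity 3).

For λ = -3: rank(A + 3I) = 4, rank((A + 3I)^2) = 3. The eigenspace has dimension 5 - 4 = 1, so there is 1 Jordan block; the rank sequence gives block sizes [2].

For λ = 6: rank(A - 6I) = 3, rank((A - 6I)^2) = 2. The eigenspace has dimension 5 - 3 = 2, so there are 2 Jordan blocks; the rank sequence gives block sizes [2, 1].

Assembling the blocks gives the Jordan form J above.

J = [[-3, 1, 0, 0, 0], [0, -3, 0, 0, 0], [0, 0, 6, 1, 0], [0, 0, 0, 6, 0], [0, 0, 0, 0, 6]]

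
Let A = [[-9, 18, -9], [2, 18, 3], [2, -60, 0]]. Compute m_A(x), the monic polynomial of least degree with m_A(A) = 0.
m_A(x) = (x - 6)^2(x + 3)

The characteristic polynomial factors as (x - 6)^2(x + 3). The minimal polynomial is ∏(x - λ)^{k_λ} where k_λ is the size of the largest Jordan block at λ.

For λ = -3: rank(A + 3I) = 2, and the largest Jordan block has size 1 (the smallest k with rank((A + 3I)^k) = rank((A + 3I)^(k+1))).
For λ = 6: rank(A - 6I) = 2, and the largest Jordan block has size 2 (the smallest k with rank((A - 6I)^k) = rank((A - 6I)^(k+1))).

So m_A(x) = (x - 6)^2(x + 3).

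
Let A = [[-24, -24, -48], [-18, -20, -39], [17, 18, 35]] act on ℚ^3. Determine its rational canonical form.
The invariant factors of A (the non-unit diagonal entries of the Smith normal form of xI - A over ℚ[x]) are (x + 2)(x + 3)(x + 4), each dividing the next. The characteristic polynomial is their product, (x + 2)(x + 3)(x + 4).

The rational canonical form is the block-diagonal matrix of companion matrices C(f_i):
R = [[0, 0, -24], [1, 0, -26], [0, 1, -9]].

R = [[0, 0, -24], [1, 0, -26], [0, 1, -9]]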